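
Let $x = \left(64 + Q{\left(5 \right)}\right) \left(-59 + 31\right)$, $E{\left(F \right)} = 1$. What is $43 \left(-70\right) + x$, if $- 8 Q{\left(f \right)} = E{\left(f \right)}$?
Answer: $- \frac{9597}{2} \approx -4798.5$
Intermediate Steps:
$Q{\left(f \right)} = - \frac{1}{8}$ ($Q{\left(f \right)} = \left(- \frac{1}{8}\right) 1 = - \frac{1}{8}$)
$x = - \frac{3577}{2}$ ($x = \left(64 - \frac{1}{8}\right) \left(-59 + 31\right) = \frac{511}{8} \left(-28\right) = - \frac{3577}{2} \approx -1788.5$)
$43 \left(-70\right) + x = 43 \left(-70\right) - \frac{3577}{2} = -3010 - \frac{3577}{2} = - \frac{9597}{2}$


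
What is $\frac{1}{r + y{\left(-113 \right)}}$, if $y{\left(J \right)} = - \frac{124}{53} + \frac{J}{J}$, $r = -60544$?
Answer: $- \frac{53}{3208903} \approx -1.6517 \cdot 10^{-5}$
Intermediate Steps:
$y{\left(J \right)} = - \frac{71}{53}$ ($y{\left(J \right)} = \left(-124\right) \frac{1}{53} + 1 = - \frac{124}{53} + 1 = - \frac{71}{53}$)
$\frac{1}{r + y{\left(-113 \right)}} = \frac{1}{-60544 - \frac{71}{53}} = \frac{1}{- \frac{3208903}{53}} = - \frac{53}{3208903}$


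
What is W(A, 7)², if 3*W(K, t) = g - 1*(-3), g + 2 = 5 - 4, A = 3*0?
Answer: 4/9 ≈ 0.44444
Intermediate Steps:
A = 0
g = -1 (g = -2 + (5 - 4) = -2 + 1 = -1)
W(K, t) = ⅔ (W(K, t) = (-1 - 1*(-3))/3 = (-1 + 3)/3 = (⅓)*2 = ⅔)
W(A, 7)² = (⅔)² = 4/9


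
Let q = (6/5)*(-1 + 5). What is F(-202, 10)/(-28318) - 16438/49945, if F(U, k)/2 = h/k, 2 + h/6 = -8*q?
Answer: -1157674876/3535856275 ≈ -0.32741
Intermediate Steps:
q = 24/5 (q = (6*(1/5))*4 = (6/5)*4 = 24/5 ≈ 4.8000)
h = -1212/5 (h = -12 + 6*(-8*24/5) = -12 + 6*(-192/5) = -12 - 1152/5 = -1212/5 ≈ -242.40)
F(U, k) = -2424/(5*k) (F(U, k) = 2*(-1212/(5*k)) = -2424/(5*k))
F(-202, 10)/(-28318) - 16438/49945 = -2424/5/10/(-28318) - 16438/49945 = -2424/5*1/10*(-1/28318) - 16438*1/49945 = -1212/25*(-1/28318) - 16438/49945 = 606/353975 - 16438/49945 = -1157674876/3535856275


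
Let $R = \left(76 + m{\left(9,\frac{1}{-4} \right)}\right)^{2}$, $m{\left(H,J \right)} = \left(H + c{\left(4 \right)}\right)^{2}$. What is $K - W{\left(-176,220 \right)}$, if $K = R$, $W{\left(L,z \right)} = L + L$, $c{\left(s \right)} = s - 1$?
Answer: $48752$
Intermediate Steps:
$c{\left(s \right)} = -1 + s$
$m{\left(H,J \right)} = \left(3 + H\right)^{2}$ ($m{\left(H,J \right)} = \left(H + \left(-1 + 4\right)\right)^{2} = \left(H + 3\right)^{2} = \left(3 + H\right)^{2}$)
$W{\left(L,z \right)} = 2 L$
$R = 48400$ ($R = \left(76 + \left(3 + 9\right)^{2}\right)^{2} = \left(76 + 12^{2}\right)^{2} = \left(76 + 144\right)^{2} = 220^{2} = 48400$)
$K = 48400$
$K - W{\left(-176,220 \right)} = 48400 - 2 \left(-176\right) = 48400 - -352 = 48400 + 352 = 48752$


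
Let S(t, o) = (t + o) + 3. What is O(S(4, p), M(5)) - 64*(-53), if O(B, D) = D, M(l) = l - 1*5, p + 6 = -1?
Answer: 3392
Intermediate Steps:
p = -7 (p = -6 - 1 = -7)
S(t, o) = 3 + o + t (S(t, o) = (o + t) + 3 = 3 + o + t)
M(l) = -5 + l (M(l) = l - 5 = -5 + l)
O(S(4, p), M(5)) - 64*(-53) = (-5 + 5) - 64*(-53) = 0 + 3392 = 3392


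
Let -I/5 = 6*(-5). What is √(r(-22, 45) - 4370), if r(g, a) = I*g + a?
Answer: 5*I*√305 ≈ 87.321*I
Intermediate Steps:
I = 150 (I = -30*(-5) = -5*(-30) = 150)
r(g, a) = a + 150*g (r(g, a) = 150*g + a = a + 150*g)
√(r(-22, 45) - 4370) = √((45 + 150*(-22)) - 4370) = √((45 - 3300) - 4370) = √(-3255 - 4370) = √(-7625) = 5*I*√305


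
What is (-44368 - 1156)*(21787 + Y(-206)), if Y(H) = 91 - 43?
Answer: -994016540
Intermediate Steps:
Y(H) = 48
(-44368 - 1156)*(21787 + Y(-206)) = (-44368 - 1156)*(21787 + 48) = -45524*21835 = -994016540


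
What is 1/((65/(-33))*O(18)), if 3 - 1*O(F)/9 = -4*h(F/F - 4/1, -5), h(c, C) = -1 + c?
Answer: 11/2535 ≈ 0.0043392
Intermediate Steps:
O(F) = -117 (O(F) = 27 - (-36)*(-1 + (F/F - 4/1)) = 27 - (-36)*(-1 + (1 - 4*1)) = 27 - (-36)*(-1 + (1 - 4)) = 27 - (-36)*(-1 - 3) = 27 - (-36)*(-4) = 27 - 9*16 = 27 - 144 = -117)
1/((65/(-33))*O(18)) = 1/((65/(-33))*(-117)) = 1/((65*(-1/33))*(-117)) = 1/(-65/33*(-117)) = 1/(2535/11) = 11/2535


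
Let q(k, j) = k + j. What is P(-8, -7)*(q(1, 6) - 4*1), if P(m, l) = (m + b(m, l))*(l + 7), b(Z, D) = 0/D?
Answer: 0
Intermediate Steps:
q(k, j) = j + k
b(Z, D) = 0
P(m, l) = m*(7 + l) (P(m, l) = (m + 0)*(l + 7) = m*(7 + l))
P(-8, -7)*(q(1, 6) - 4*1) = (-8*(7 - 7))*((6 + 1) - 4*1) = (-8*0)*(7 - 4) = 0*3 = 0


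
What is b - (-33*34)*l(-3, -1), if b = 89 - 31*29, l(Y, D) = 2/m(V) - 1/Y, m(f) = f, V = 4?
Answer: 125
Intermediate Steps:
l(Y, D) = ½ - 1/Y (l(Y, D) = 2/4 - 1/Y = 2*(¼) - 1/Y = ½ - 1/Y)
b = -810 (b = 89 - 899 = -810)
b - (-33*34)*l(-3, -1) = -810 - (-33*34)*(½)*(-2 - 3)/(-3) = -810 - (-1122)*(½)*(-⅓)*(-5) = -810 - (-1122)*5/6 = -810 - 1*(-935) = -810 + 935 = 125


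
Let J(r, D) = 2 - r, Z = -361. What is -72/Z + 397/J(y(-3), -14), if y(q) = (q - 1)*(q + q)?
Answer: -141733/7942 ≈ -17.846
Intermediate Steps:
y(q) = 2*q*(-1 + q) (y(q) = (-1 + q)*(2*q) = 2*q*(-1 + q))
-72/Z + 397/J(y(-3), -14) = -72/(-361) + 397/(2 - 2*(-3)*(-1 - 3)) = -72*(-1/361) + 397/(2 - 2*(-3)*(-4)) = 72/361 + 397/(2 - 1*24) = 72/361 + 397/(2 - 24) = 72/361 + 397/(-22) = 72/361 + 397*(-1/22) = 72/361 - 397/22 = -141733/7942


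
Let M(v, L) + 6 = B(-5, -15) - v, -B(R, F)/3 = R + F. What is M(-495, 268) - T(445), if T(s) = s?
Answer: 104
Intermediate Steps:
B(R, F) = -3*F - 3*R (B(R, F) = -3*(R + F) = -3*(F + R) = -3*F - 3*R)
M(v, L) = 54 - v (M(v, L) = -6 + ((-3*(-15) - 3*(-5)) - v) = -6 + ((45 + 15) - v) = -6 + (60 - v) = 54 - v)
M(-495, 268) - T(445) = (54 - 1*(-495)) - 1*445 = (54 + 495) - 445 = 549 - 445 = 104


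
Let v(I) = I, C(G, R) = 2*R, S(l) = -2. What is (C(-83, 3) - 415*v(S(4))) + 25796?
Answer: 26632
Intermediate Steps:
(C(-83, 3) - 415*v(S(4))) + 25796 = (2*3 - 415*(-2)) + 25796 = (6 + 830) + 25796 = 836 + 25796 = 26632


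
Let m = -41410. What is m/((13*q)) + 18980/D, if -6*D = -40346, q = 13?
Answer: -825741070/3409237 ≈ -242.21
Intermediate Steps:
D = 20173/3 (D = -1/6*(-40346) = 20173/3 ≈ 6724.3)
m/((13*q)) + 18980/D = -41410/(13*13) + 18980/(20173/3) = -41410/169 + 18980*(3/20173) = -41410*1/169 + 56940/20173 = -41410/169 + 56940/20173 = -825741070/3409237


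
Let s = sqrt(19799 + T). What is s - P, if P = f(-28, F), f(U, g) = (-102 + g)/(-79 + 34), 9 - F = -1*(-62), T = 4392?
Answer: -31/9 + sqrt(24191) ≈ 152.09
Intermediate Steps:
F = -53 (F = 9 - (-1)*(-62) = 9 - 1*62 = 9 - 62 = -53)
f(U, g) = 34/15 - g/45 (f(U, g) = (-102 + g)/(-45) = (-102 + g)*(-1/45) = 34/15 - g/45)
s = sqrt(24191) (s = sqrt(19799 + 4392) = sqrt(24191) ≈ 155.53)
P = 31/9 (P = 34/15 - 1/45*(-53) = 34/15 + 53/45 = 31/9 ≈ 3.4444)
s - P = sqrt(24191) - 1*31/9 = sqrt(24191) - 31/9 = -31/9 + sqrt(24191)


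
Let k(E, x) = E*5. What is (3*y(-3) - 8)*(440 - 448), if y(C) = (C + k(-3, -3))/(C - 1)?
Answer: -44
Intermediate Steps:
k(E, x) = 5*E
y(C) = (-15 + C)/(-1 + C) (y(C) = (C + 5*(-3))/(C - 1) = (C - 15)/(-1 + C) = (-15 + C)/(-1 + C))
(3*y(-3) - 8)*(440 - 448) = (3*((-15 - 3)/(-1 - 3)) - 8)*(440 - 448) = (3*(-18/(-4)) - 8)*(-8) = (3*(-¼*(-18)) - 8)*(-8) = (3*(9/2) - 8)*(-8) = (27/2 - 8)*(-8) = (11/2)*(-8) = -44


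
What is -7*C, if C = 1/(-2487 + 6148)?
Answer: -1/523 ≈ -0.0019120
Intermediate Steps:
C = 1/3661 ≈ 0.00027315
-7*C = -7*1/3661 = -1/523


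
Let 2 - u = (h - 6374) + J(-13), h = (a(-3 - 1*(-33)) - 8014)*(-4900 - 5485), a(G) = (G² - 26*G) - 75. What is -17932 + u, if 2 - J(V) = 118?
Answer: -82769505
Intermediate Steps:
a(G) = -75 + G² - 26*G
J(V) = -116 (J(V) = 2 - 1*118 = 2 - 118 = -116)
h = 82758065 (h = ((-75 + (-3 - 1*(-33))² - 26*(-3 - 1*(-33))) - 8014)*(-4900 - 5485) = ((-75 + (-3 + 33)² - 26*(-3 + 33)) - 8014)*(-10385) = ((-75 + 30² - 26*30) - 8014)*(-10385) = ((-75 + 900 - 780) - 8014)*(-10385) = (45 - 8014)*(-10385) = -7969*(-10385) = 82758065)
u = -82751573 (u = 2 - ((82758065 - 6374) - 116) = 2 - (82751691 - 116) = 2 - 1*82751575 = 2 - 82751575 = -82751573)
-17932 + u = -17932 - 82751573 = -82769505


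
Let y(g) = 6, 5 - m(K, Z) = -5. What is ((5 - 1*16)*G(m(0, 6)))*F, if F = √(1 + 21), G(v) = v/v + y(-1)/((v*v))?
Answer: -583*√22/50 ≈ -54.690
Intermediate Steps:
m(K, Z) = 10 (m(K, Z) = 5 - 1*(-5) = 5 + 5 = 10)
G(v) = 1 + 6/v² (G(v) = v/v + 6/((v*v)) = 1 + 6/(v²) = 1 + 6/v²)
F = √22 ≈ 4.6904
((5 - 1*16)*G(m(0, 6)))*F = ((5 - 1*16)*(1 + 6/10²))*√22 = ((5 - 16)*(1 + 6*(1/100)))*√22 = (-11*(1 + 3/50))*√22 = (-11*53/50)*√22 = -583*√22/50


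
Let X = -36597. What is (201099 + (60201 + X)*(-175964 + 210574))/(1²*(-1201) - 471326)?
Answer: -24761683/14319 ≈ -1729.3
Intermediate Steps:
(201099 + (60201 + X)*(-175964 + 210574))/(1²*(-1201) - 471326) = (201099 + (60201 - 36597)*(-175964 + 210574))/(1²*(-1201) - 471326) = (201099 + 23604*34610)/(1*(-1201) - 471326) = (201099 + 816934440)/(-1201 - 471326) = 817135539/(-472527) = 817135539*(-1/472527) = -24761683/14319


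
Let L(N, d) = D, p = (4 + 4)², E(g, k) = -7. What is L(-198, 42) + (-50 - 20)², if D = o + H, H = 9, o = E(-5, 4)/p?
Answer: 314169/64 ≈ 4908.9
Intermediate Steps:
p = 64 (p = 8² = 64)
o = -7/64 ≈ -0.10938
D = 569/64 (D = -7/64 + 9 = 569/64 ≈ 8.8906)
L(N, d) = 569/64
L(-198, 42) + (-50 - 20)² = 569/64 + (-50 - 20)² = 569/64 + (-70)² = 569/64 + 4900 = 314169/64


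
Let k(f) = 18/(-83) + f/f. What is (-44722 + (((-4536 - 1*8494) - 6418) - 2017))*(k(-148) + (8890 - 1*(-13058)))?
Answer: -120576101063/83 ≈ -1.4527e+9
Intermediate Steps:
k(f) = 65/83 (k(f) = 18*(-1/83) + 1 = -18/83 + 1 = 65/83)
(-44722 + (((-4536 - 1*8494) - 6418) - 2017))*(k(-148) + (8890 - 1*(-13058))) = (-44722 + (((-4536 - 1*8494) - 6418) - 2017))*(65/83 + (8890 - 1*(-13058))) = (-44722 + (((-4536 - 8494) - 6418) - 2017))*(65/83 + (8890 + 13058)) = (-44722 + ((-13030 - 6418) - 2017))*(65/83 + 21948) = (-44722 + (-19448 - 2017))*(1821749/83) = (-44722 - 21465)*(1821749/83) = -66187*1821749/83 = -120576101063/83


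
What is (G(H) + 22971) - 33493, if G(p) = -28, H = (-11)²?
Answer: -10550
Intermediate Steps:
H = 121
(G(H) + 22971) - 33493 = (-28 + 22971) - 33493 = 22943 - 33493 = -10550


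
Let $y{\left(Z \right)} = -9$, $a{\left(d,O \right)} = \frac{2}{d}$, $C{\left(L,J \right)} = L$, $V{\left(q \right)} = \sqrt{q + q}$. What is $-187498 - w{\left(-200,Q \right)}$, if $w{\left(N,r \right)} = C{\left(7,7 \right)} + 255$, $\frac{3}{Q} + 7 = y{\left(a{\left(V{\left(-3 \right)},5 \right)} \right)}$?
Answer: $-187760$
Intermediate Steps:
$V{\left(q \right)} = \sqrt{2} \sqrt{q}$ ($V{\left(q \right)} = \sqrt{2 q} = \sqrt{2} \sqrt{q}$)
$Q = - \frac{3}{16}$ ($Q = \frac{3}{-7 - 9} = \frac{3}{-16} = 3 \left(- \frac{1}{16}\right) = - \frac{3}{16} \approx -0.1875$)
$w{\left(N,r \right)} = 262$ ($w{\left(N,r \right)} = 7 + 255 = 262$)
$-187498 - w{\left(-200,Q \right)} = -187498 - 262 = -187760$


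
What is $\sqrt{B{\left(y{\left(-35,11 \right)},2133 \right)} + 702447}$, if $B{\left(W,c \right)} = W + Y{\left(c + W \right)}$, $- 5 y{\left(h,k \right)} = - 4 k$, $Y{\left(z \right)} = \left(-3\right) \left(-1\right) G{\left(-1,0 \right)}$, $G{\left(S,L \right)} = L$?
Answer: $\frac{\sqrt{17561395}}{5} \approx 838.13$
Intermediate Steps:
$Y{\left(z \right)} = 0$ ($Y{\left(z \right)} = \left(-3\right) \left(-1\right) 0 = 3 \cdot 0 = 0$)
$y{\left(h,k \right)} = \frac{4 k}{5}$ ($y{\left(h,k \right)} = - \frac{\left(-4\right) k}{5} = \frac{4 k}{5}$)
$B{\left(W,c \right)} = W$ ($B{\left(W,c \right)} = W + 0 = W$)
$\sqrt{B{\left(y{\left(-35,11 \right)},2133 \right)} + 702447} = \sqrt{\frac{4}{5} \cdot 11 + 702447} = \sqrt{\frac{44}{5} + 702447} = \sqrt{\frac{3512279}{5}} = \frac{\sqrt{17561395}}{5}$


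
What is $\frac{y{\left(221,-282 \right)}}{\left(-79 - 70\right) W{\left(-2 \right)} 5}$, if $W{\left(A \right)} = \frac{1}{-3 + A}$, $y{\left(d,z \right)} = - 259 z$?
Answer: $\frac{73038}{149} \approx 490.19$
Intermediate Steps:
$\frac{y{\left(221,-282 \right)}}{\left(-79 - 70\right) W{\left(-2 \right)} 5} = \frac{\left(-259\right) \left(-282\right)}{\left(-79 - 70\right) \frac{1}{-3 - 2} \cdot 5} = \frac{73038}{\left(-149\right) \frac{1}{-5} \cdot 5} = \frac{73038}{\left(-149\right) \left(\left(- \frac{1}{5}\right) 5\right)} = \frac{73038}{\left(-149\right) \left(-1\right)} = \frac{73038}{149}$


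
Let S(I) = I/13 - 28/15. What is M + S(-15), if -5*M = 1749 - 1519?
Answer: -9559/195 ≈ -49.021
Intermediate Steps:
S(I) = -28/15 + I/13 (S(I) = I*(1/13) - 28*1/15 = I/13 - 28/15 = -28/15 + I/13)
M = -46 (M = -(1749 - 1519)/5 = -⅕*230 = -46)
M + S(-15) = -46 + (-28/15 + (1/13)*(-15)) = -46 + (-28/15 - 15/13) = -46 - 589/195 = -9559/195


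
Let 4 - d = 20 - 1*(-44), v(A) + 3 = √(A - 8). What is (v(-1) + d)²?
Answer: 3960 - 378*I ≈ 3960.0 - 378.0*I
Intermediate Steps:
v(A) = -3 + √(-8 + A) (v(A) = -3 + √(A - 8) = -3 + √(-8 + A))
d = -60 (d = 4 - (20 - 1*(-44)) = 4 - (20 + 44) = 4 - 1*64 = 4 - 64 = -60)
(v(-1) + d)² = ((-3 + √(-8 - 1)) - 60)² = ((-3 + √(-9)) - 60)² = ((-3 + 3*I) - 60)² = (-63 + 3*I)²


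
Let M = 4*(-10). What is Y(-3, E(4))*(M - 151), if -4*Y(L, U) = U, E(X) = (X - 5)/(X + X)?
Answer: -191/32 ≈ -5.9688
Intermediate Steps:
E(X) = (-5 + X)/(2*X) (E(X) = (-5 + X)/((2*X)) = (-5 + X)*(1/(2*X)) = (-5 + X)/(2*X))
Y(L, U) = -U/4
M = -40
Y(-3, E(4))*(M - 151) = (-(-5 + 4)/(8*4))*(-40 - 151) = -(-1)/(8*4)*(-191) = -1/4*(-1/8)*(-191) = (1/32)*(-191) = -191/32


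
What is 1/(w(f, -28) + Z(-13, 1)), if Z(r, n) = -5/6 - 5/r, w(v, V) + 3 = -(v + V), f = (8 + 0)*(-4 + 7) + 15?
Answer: -78/1127 ≈ -0.069210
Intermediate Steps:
f = 39 (f = 8*3 + 15 = 24 + 15 = 39)
w(v, V) = -3 - V - v (w(v, V) = -3 - (v + V) = -3 - (V + v) = -3 + (-V - v) = -3 - V - v)
Z(r, n) = -5/6 - 5/r (Z(r, n) = -5*1/6 - 5/r = -5/6 - 5/r)
1/(w(f, -28) + Z(-13, 1)) = 1/((-3 - 1*(-28) - 1*39) + (-5/6 - 5/(-13))) = 1/((-3 + 28 - 39) + (-5/6 - 5*(-1/13))) = 1/(-14 + (-5/6 + 5/13)) = 1/(-14 - 35/78) = 1/(-1127/78) = -78/1127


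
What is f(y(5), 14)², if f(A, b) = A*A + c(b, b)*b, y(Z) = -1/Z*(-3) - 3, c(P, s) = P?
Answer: 25441936/625 ≈ 40707.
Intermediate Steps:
y(Z) = -3 + 3/Z (y(Z) = 3/Z - 3 = -3 + 3/Z)
f(A, b) = A² + b² (f(A, b) = A*A + b*b = A² + b²)
f(y(5), 14)² = ((-3 + 3/5)² + 14²)² = ((-3 + 3*(⅕))² + 196)² = ((-3 + ⅗)² + 196)² = ((-12/5)² + 196)² = (144/25 + 196)² = (5044/25)² = 25441936/625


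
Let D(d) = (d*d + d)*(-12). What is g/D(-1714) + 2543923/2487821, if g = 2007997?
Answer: 84634461251695/87653357487864 ≈ 0.96556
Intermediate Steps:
D(d) = -12*d - 12*d² (D(d) = (d² + d)*(-12) = (d + d²)*(-12) = -12*d - 12*d²)
g/D(-1714) + 2543923/2487821 = 2007997/((-12*(-1714)*(1 - 1714))) + 2543923/2487821 = 2007997/((-12*(-1714)*(-1713))) + 2543923*(1/2487821) = 2007997/(-35232984) + 2543923/2487821 = 2007997*(-1/35232984) + 2543923/2487821 = -2007997/35232984 + 2543923/2487821 = 84634461251695/87653357487864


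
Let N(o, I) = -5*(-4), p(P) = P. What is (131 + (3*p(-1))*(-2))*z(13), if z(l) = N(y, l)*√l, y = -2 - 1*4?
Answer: 2740*√13 ≈ 9879.2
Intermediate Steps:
y = -6 (y = -2 - 4 = -6)
N(o, I) = 20
z(l) = 20*√l
(131 + (3*p(-1))*(-2))*z(13) = (131 + (3*(-1))*(-2))*(20*√13) = (131 - 3*(-2))*(20*√13) = (131 + 6)*(20*√13) = 137*(20*√13) = 2740*√13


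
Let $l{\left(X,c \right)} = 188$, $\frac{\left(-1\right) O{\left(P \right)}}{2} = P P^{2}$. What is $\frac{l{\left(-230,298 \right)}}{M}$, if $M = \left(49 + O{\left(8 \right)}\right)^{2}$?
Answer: $\frac{188}{950625} \approx 0.00019776$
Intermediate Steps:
$O{\left(P \right)} = - 2 P^{3}$ ($O{\left(P \right)} = - 2 P P^{2} = - 2 P^{3}$)
$M = 950625$ ($M = \left(49 - 2 \cdot 8^{3}\right)^{2} = \left(49 - 1024\right)^{2} = \left(-975\right)^{2} = 950625$)
$\frac{l{\left(-230,298 \right)}}{M} = \frac{188}{950625}$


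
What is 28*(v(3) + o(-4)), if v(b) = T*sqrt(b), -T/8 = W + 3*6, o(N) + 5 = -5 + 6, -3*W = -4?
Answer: -112 - 12992*sqrt(3)/3 ≈ -7612.9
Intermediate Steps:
W = 4/3 (W = -1/3*(-4) = 4/3 ≈ 1.3333)
o(N) = -4 (o(N) = -5 + (-5 + 6) = -5 + 1 = -4)
T = -464/3 (T = -8*(4/3 + 3*6) = -8*(4/3 + 18) = -8*58/3 = -464/3 ≈ -154.67)
v(b) = -464*sqrt(b)/3
28*(v(3) + o(-4)) = 28*(-464*sqrt(3)/3 - 4) = 28*(-4 - 464*sqrt(3)/3) = -112 - 12992*sqrt(3)/3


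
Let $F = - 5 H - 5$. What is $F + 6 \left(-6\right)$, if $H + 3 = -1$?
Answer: $-21$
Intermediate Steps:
$H = -4$ ($H = -3 - 1 = -4$)
$F = 15$ ($F = \left(-5\right) \left(-4\right) - 5 = 20 - 5 = 15$)
$F + 6 \left(-6\right) = 15 + 6 \left(-6\right) = 15 - 36 = -21$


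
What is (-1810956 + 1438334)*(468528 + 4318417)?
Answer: -1783721019790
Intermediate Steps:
(-1810956 + 1438334)*(468528 + 4318417) = -372622*4786945 = -1783721019790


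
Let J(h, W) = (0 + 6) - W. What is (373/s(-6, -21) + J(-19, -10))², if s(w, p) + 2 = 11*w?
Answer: 511225/4624 ≈ 110.56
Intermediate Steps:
s(w, p) = -2 + 11*w
J(h, W) = 6 - W
(373/s(-6, -21) + J(-19, -10))² = (373/(-2 + 11*(-6)) + (6 - 1*(-10)))² = (373/(-2 - 66) + (6 + 10))² = (373/(-68) + 16)² = (373*(-1/68) + 16)² = (-373/68 + 16)² = (715/68)² = 511225/4624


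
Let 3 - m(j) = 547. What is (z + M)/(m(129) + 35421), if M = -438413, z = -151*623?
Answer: -532486/34877 ≈ -15.268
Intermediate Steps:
z = -94073
m(j) = -544 (m(j) = 3 - 1*547 = 3 - 547 = -544)
(z + M)/(m(129) + 35421) = (-94073 - 438413)/(-544 + 35421) = -532486/34877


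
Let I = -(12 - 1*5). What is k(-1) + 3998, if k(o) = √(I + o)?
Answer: 3998 + 2*I*√2 ≈ 3998.0 + 2.8284*I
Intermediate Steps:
I = -7 (I = -(12 - 5) = -1*7 = -7)
k(o) = √(-7 + o)
k(-1) + 3998 = √(-7 - 1) + 3998 = √(-8) + 3998 = 2*I*√2 + 3998 = 3998 + 2*I*√2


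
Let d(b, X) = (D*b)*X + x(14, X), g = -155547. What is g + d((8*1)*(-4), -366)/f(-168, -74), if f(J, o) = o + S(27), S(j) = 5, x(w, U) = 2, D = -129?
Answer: -9221897/69 ≈ -1.3365e+5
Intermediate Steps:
f(J, o) = 5 + o (f(J, o) = o + 5 = 5 + o)
d(b, X) = 2 - 129*X*b (d(b, X) = (-129*b)*X + 2 = -129*X*b + 2 = 2 - 129*X*b)
g + d((8*1)*(-4), -366)/f(-168, -74) = -155547 + (2 - 129*(-366)*(8*1)*(-4))/(5 - 74) = -155547 + (2 - 129*(-366)*8*(-4))/(-69) = -155547 + (2 - 129*(-366)*(-32))*(-1/69) = -155547 + (2 - 1510848)*(-1/69) = -155547 - 1510846*(-1/69) = -155547 + 1510846/69 = -9221897/69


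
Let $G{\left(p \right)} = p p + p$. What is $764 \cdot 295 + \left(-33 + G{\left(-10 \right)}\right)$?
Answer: $225437$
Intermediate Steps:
$G{\left(p \right)} = p + p^{2}$ ($G{\left(p \right)} = p^{2} + p = p + p^{2}$)
$764 \cdot 295 + \left(-33 + G{\left(-10 \right)}\right) = 764 \cdot 295 - \left(33 + 10 \left(1 - 10\right)\right) = 225380 - -57 = 225380 + \left(-33 + 90\right) = 225380 + 57 = 225437$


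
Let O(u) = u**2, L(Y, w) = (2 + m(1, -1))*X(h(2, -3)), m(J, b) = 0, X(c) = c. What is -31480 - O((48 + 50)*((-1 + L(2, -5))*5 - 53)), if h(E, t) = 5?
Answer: -646136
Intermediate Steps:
L(Y, w) = 10 (L(Y, w) = (2 + 0)*5 = 2*5 = 10)
-31480 - O((48 + 50)*((-1 + L(2, -5))*5 - 53)) = -31480 - ((48 + 50)*((-1 + 10)*5 - 53))**2 = -31480 - (98*(9*5 - 53))**2 = -31480 - (98*(45 - 53))**2 = -31480 - (98*(-8))**2 = -31480 - 1*(-784)**2 = -31480 - 1*614656 = -31480 - 614656 = -646136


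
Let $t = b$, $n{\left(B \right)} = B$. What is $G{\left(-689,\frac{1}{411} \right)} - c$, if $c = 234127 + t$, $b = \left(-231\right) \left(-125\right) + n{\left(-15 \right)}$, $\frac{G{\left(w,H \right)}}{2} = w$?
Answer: $-264365$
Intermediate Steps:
$G{\left(w,H \right)} = 2 w$
$b = 28860$ ($b = \left(-231\right) \left(-125\right) - 15 = 28875 - 15 = 28860$)
$t = 28860$
$c = 262987$ ($c = 234127 + 28860 = 262987$)
$G{\left(-689,\frac{1}{411} \right)} - c = 2 \left(-689\right) - 262987 = -1378 - 262987 = -264365$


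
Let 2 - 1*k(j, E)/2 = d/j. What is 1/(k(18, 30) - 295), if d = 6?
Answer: -3/875 ≈ -0.0034286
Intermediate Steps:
k(j, E) = 4 - 12/j
1/(k(18, 30) - 295) = 1/((4 - 12/18) - 295) = 1/((4 - 12*1/18) - 295) = 1/((4 - 2/3) - 295) = 1/(10/3 - 295) = 1/(-875/3) = -3/875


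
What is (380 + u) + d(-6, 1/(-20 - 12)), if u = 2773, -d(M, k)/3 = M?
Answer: 3171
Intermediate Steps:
d(M, k) = -3*M
(380 + u) + d(-6, 1/(-20 - 12)) = (380 + 2773) - 3*(-6) = 3153 + 18 = 3171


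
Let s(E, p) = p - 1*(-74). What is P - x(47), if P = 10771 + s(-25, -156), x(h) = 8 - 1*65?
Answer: 10746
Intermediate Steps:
x(h) = -57 (x(h) = 8 - 65 = -57)
s(E, p) = 74 + p (s(E, p) = p + 74 = 74 + p)
P = 10689 (P = 10771 + (74 - 156) = 10771 - 82 = 10689)
P - x(47) = 10689 - 1*(-57) = 10689 + 57 = 10746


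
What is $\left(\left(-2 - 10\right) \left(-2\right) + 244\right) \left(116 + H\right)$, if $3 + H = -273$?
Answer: $-42880$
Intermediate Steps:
$H = -276$ ($H = -3 - 273 = -276$)
$\left(\left(-2 - 10\right) \left(-2\right) + 244\right) \left(116 + H\right) = \left(\left(-2 - 10\right) \left(-2\right) + 244\right) \left(116 - 276\right) = \left(\left(-12\right) \left(-2\right) + 244\right) \left(-160\right) = \left(24 + 244\right) \left(-160\right) = 268 \left(-160\right) = -42880$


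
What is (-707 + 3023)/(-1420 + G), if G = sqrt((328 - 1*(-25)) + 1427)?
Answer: -54812/33577 - 386*sqrt(445)/167885 ≈ -1.6809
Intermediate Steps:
G = 2*sqrt(445) (G = sqrt((328 + 25) + 1427) = sqrt(353 + 1427) = sqrt(1780) = 2*sqrt(445) ≈ 42.190)
(-707 + 3023)/(-1420 + G) = (-707 + 3023)/(-1420 + 2*sqrt(445)) = 2316/(-1420 + 2*sqrt(445))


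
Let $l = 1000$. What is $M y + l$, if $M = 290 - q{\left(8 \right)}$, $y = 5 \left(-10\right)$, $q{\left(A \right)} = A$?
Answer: $-13100$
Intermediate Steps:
$y = -50$
$M = 282$ ($M = 290 - 8 = 282$)
$M y + l = 282 \left(-50\right) + 1000 = -14100 + 1000 = -13100$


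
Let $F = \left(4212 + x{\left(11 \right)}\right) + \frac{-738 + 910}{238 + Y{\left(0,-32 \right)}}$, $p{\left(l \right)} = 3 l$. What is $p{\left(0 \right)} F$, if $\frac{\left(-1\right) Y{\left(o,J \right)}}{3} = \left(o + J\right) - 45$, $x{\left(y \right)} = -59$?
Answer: $0$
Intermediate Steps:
$Y{\left(o,J \right)} = 135 - 3 J - 3 o$ ($Y{\left(o,J \right)} = - 3 \left(\left(o + J\right) - 45\right) = - 3 \left(\left(J + o\right) - 45\right) = - 3 \left(-45 + J + o\right) = 135 - 3 J - 3 o$)
$F = \frac{1947929}{469}$ ($F = \left(4212 - 59\right) + \frac{-738 + 910}{238 - -231} = 4153 + \frac{172}{238 + \left(135 + 96 + 0\right)} = 4153 + \frac{172}{238 + 231} = 4153 + \frac{172}{469} = \frac{1947929}{469} \approx 4153.4$)
$p{\left(0 \right)} F = 3 \cdot 0 \cdot \frac{1947929}{469} = 0 \cdot \frac{1947929}{469} = 0$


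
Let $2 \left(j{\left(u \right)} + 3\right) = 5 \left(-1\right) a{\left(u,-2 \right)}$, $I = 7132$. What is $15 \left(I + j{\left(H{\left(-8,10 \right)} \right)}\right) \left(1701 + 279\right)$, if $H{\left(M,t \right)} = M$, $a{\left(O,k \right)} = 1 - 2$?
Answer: $211805550$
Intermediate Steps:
$a{\left(O,k \right)} = -1$ ($a{\left(O,k \right)} = 1 - 2 = -1$)
$j{\left(u \right)} = - \frac{1}{2}$ ($j{\left(u \right)} = -3 + \frac{5 \left(-1\right) \left(-1\right)}{2} = -3 + \frac{\left(-5\right) \left(-1\right)}{2} = -3 + \frac{1}{2} \cdot 5 = -3 + \frac{5}{2} = - \frac{1}{2}$)
$15 \left(I + j{\left(H{\left(-8,10 \right)} \right)}\right) \left(1701 + 279\right) = 15 \left(7132 - \frac{1}{2}\right) \left(1701 + 279\right) = 15 \cdot \frac{14263}{2} \cdot 1980 = 15 \cdot 14120370 = 211805550$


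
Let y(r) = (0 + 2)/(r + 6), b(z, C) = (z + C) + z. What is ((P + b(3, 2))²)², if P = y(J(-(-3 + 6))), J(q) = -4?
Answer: 6561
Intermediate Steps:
b(z, C) = C + 2*z (b(z, C) = (C + z) + z = C + 2*z)
y(r) = 2/(6 + r)
P = 1 (P = 2/(6 - 4) = 2/2 = 2*(½) = 1)
((P + b(3, 2))²)² = ((1 + (2 + 2*3))²)² = ((1 + (2 + 6))²)² = ((1 + 8)²)² = (9²)² = 81² = 6561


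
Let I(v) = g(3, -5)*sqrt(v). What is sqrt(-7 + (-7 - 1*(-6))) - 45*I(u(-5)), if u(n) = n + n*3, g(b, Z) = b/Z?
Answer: 2*I*(sqrt(2) + 27*sqrt(5)) ≈ 123.58*I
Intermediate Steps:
u(n) = 4*n (u(n) = n + 3*n = 4*n)
I(v) = -3*sqrt(v)/5 (I(v) = (3/(-5))*sqrt(v) = (3*(-1/5))*sqrt(v) = -3*sqrt(v)/5)
sqrt(-7 + (-7 - 1*(-6))) - 45*I(u(-5)) = sqrt(-7 + (-7 - 1*(-6))) - (-27)*sqrt(4*(-5)) = sqrt(-7 + (-7 + 6)) - (-27)*sqrt(-20) = sqrt(-7 - 1) - (-27)*2*I*sqrt(5) = sqrt(-8) - (-54)*I*sqrt(5) = 2*I*sqrt(2) + 54*I*sqrt(5)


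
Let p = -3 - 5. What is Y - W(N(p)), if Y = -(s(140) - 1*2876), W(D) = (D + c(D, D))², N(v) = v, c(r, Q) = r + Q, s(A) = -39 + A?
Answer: 2199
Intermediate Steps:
p = -8
c(r, Q) = Q + r
W(D) = 9*D² (W(D) = (D + (D + D))² = (D + 2*D)² = (3*D)² = 9*D²)
Y = 2775 (Y = -((-39 + 140) - 1*2876) = -(101 - 2876) = -1*(-2775) = 2775)
Y - W(N(p)) = 2775 - 9*(-8)² = 2775 - 9*64 = 2775 - 1*576 = 2775 - 576 = 2199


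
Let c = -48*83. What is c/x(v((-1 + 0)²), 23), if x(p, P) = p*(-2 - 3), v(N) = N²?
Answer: 3984/5 ≈ 796.80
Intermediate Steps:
c = -3984
x(p, P) = -5*p (x(p, P) = p*(-5) = -5*p)
c/x(v((-1 + 0)²), 23) = -3984*(-1/(5*(-1 + 0)⁴)) = -3984/((-5*((-1)²)²)) = -3984/((-5*1²)) = -3984/((-5*1)) = -3984/(-5) = -3984*(-⅕) = 3984/5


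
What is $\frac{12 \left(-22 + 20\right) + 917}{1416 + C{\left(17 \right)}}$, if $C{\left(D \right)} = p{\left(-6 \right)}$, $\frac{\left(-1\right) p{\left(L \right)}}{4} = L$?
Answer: $\frac{893}{1440} \approx 0.62014$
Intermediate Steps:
$p{\left(L \right)} = - 4 L$
$C{\left(D \right)} = 24$ ($C{\left(D \right)} = \left(-4\right) \left(-6\right) = 24$)
$\frac{12 \left(-22 + 20\right) + 917}{1416 + C{\left(17 \right)}} = \frac{12 \left(-22 + 20\right) + 917}{1416 + 24} = \frac{12 \left(-2\right) + 917}{1440} = \left(-24 + 917\right) \frac{1}{1440} = 893 \cdot \frac{1}{1440} = \frac{893}{1440}$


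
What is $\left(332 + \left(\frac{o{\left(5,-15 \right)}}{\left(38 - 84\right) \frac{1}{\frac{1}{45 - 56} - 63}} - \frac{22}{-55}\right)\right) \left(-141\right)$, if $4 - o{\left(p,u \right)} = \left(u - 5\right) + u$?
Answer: $- \frac{68829291}{1265} \approx -54411.0$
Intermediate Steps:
$o{\left(p,u \right)} = 9 - 2 u$ ($o{\left(p,u \right)} = 4 - \left(\left(u - 5\right) + u\right) = 4 - \left(\left(-5 + u\right) + u\right) = 4 - \left(-5 + 2 u\right) = 9 - 2 u$)
$\left(332 + \left(\frac{o{\left(5,-15 \right)}}{\left(38 - 84\right) \frac{1}{\frac{1}{45 - 56} - 63}} - \frac{22}{-55}\right)\right) \left(-141\right) = \left(332 - \left(- \frac{2}{5} - \frac{9 - -30}{\left(38 - 84\right) \frac{1}{\frac{1}{45 - 56} - 63}}\right)\right) \left(-141\right) = \left(332 - \left(- \frac{2}{5} - \frac{9 + 30}{\left(-46\right) \frac{1}{\frac{1}{-11} - 63}}\right)\right) \left(-141\right) = \left(332 + \left(\frac{39}{\left(-46\right) \frac{1}{- \frac{1}{11} - 63}} + \frac{2}{5}\right)\right) \left(-141\right) = \left(332 + \left(\frac{39}{\left(-46\right) \frac{1}{- \frac{694}{11}}} + \frac{2}{5}\right)\right) \left(-141\right) = \left(332 + \left(\frac{39}{\left(-46\right) \left(- \frac{11}{694}\right)} + \frac{2}{5}\right)\right) \left(-141\right) = \left(332 + \left(\frac{39}{\frac{253}{347}} + \frac{2}{5}\right)\right) \left(-141\right) = \left(332 + \left(39 \cdot \frac{347}{253} + \frac{2}{5}\right)\right) \left(-141\right) = \left(332 + \left(\frac{13533}{253} + \frac{2}{5}\right)\right) \left(-141\right) = \left(332 + \frac{68171}{1265}\right) \left(-141\right) = \frac{488151}{1265} \left(-141\right) = - \frac{68829291}{1265}$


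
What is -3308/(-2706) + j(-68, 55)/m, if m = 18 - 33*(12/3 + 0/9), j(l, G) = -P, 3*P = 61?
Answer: 216067/154242 ≈ 1.4008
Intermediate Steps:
P = 61/3 (P = (⅓)*61 = 61/3 ≈ 20.333)
j(l, G) = -61/3 (j(l, G) = -1*61/3 = -61/3)
m = -114 (m = 18 - 33*(12*(⅓) + 0*(⅑)) = 18 - 33*(4 + 0) = 18 - 33*4 = 18 - 132 = -114)
-3308/(-2706) + j(-68, 55)/m = -3308/(-2706) - 61/3/(-114) = -3308*(-1/2706) - 61/3*(-1/114) = 1654/1353 + 61/342 = 216067/154242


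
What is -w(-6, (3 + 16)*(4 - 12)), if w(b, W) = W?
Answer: 152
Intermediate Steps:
-w(-6, (3 + 16)*(4 - 12)) = -(3 + 16)*(4 - 12) = -19*(-8) = -1*(-152) = 152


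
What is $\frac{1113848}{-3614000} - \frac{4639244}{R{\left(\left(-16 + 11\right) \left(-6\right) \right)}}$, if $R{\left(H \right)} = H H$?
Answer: $- \frac{20959037849}{4065750} \approx -5155.0$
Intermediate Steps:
$R{\left(H \right)} = H^{2}$
$\frac{1113848}{-3614000} - \frac{4639244}{R{\left(\left(-16 + 11\right) \left(-6\right) \right)}} = \frac{1113848}{-3614000} - \frac{4639244}{\left(\left(-16 + 11\right) \left(-6\right)\right)^{2}} = 1113848 \left(- \frac{1}{3614000}\right) - \frac{4639244}{\left(\left(-5\right) \left(-6\right)\right)^{2}} = - \frac{139231}{451750} - \frac{4639244}{30^{2}} = - \frac{139231}{451750} - \frac{4639244}{900} = - \frac{139231}{451750} - \frac{1159811}{225} = - \frac{20959037849}{4065750}$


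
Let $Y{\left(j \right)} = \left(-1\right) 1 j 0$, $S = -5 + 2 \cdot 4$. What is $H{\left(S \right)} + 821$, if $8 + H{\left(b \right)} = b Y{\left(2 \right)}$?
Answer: $813$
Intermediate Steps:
$S = 3$ ($S = -5 + 8 = 3$)
$Y{\left(j \right)} = 0$ ($Y{\left(j \right)} = - j 0 = 0$)
$H{\left(b \right)} = -8$ ($H{\left(b \right)} = -8 + b 0 = -8 + 0 = -8$)
$H{\left(S \right)} + 821 = -8 + 821 = 813$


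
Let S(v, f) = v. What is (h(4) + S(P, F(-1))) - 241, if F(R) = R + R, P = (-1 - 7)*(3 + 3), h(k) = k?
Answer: -285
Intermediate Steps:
P = -48 (P = -8*6 = -48)
F(R) = 2*R
(h(4) + S(P, F(-1))) - 241 = (4 - 48) - 241 = -44 - 241 = -285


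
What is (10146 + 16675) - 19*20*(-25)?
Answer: 36321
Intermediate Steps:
(10146 + 16675) - 19*20*(-25) = 26821 - 380*(-25) = 26821 + 9500 = 36321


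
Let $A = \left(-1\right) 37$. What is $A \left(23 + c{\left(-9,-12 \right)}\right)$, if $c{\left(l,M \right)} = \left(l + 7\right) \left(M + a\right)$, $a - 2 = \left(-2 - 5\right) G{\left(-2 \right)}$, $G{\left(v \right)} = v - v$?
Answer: $-1591$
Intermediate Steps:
$G{\left(v \right)} = 0$
$A = -37$
$a = 2$ ($a = 2 + \left(-2 - 5\right) 0 = 2 - 0 = 2 + 0 = 2$)
$c{\left(l,M \right)} = \left(2 + M\right) \left(7 + l\right)$ ($c{\left(l,M \right)} = \left(l + 7\right) \left(M + 2\right) = \left(7 + l\right) \left(2 + M\right) = \left(2 + M\right) \left(7 + l\right)$)
$A \left(23 + c{\left(-9,-12 \right)}\right) = - 37 \left(23 + \left(14 + 2 \left(-9\right) + 7 \left(-12\right) - -108\right)\right) = - 37 \left(23 + \left(14 - 18 - 84 + 108\right)\right) = - 37 \left(23 + 20\right) = \left(-37\right) 43 = -1591$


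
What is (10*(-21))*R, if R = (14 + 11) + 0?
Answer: -5250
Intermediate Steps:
R = 25 (R = 25 + 0 = 25)
(10*(-21))*R = (10*(-21))*25 = -210*25 = -5250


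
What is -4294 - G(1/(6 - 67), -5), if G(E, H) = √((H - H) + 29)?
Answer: -4294 - √29 ≈ -4299.4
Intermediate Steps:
G(E, H) = √29 (G(E, H) = √(0 + 29) = √29)
-4294 - G(1/(6 - 67), -5) = -4294 - √29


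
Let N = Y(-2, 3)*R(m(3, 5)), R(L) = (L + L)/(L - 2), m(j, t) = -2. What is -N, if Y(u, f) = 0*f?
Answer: 0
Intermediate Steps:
Y(u, f) = 0
R(L) = 2*L/(-2 + L) (R(L) = (2*L)/(-2 + L) = 2*L/(-2 + L))
N = 0 (N = 0*(2*(-2)/(-2 - 2)) = 0*(2*(-2)/(-4)) = 0*(2*(-2)*(-¼)) = 0*1 = 0)
-N = -1*0 = 0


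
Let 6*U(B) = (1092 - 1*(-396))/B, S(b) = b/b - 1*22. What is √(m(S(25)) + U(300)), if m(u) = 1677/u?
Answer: I*√871311/105 ≈ 8.8899*I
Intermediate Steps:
S(b) = -21 (S(b) = 1 - 22 = -21)
U(B) = 248/B (U(B) = ((1092 - 1*(-396))/B)/6 = ((1092 + 396)/B)/6 = (1488/B)/6 = 248/B)
√(m(S(25)) + U(300)) = √(1677/(-21) + 248/300) = √(1677*(-1/21) + 248*(1/300)) = √(-559/7 + 62/75) = √(-41491/525) = I*√871311/105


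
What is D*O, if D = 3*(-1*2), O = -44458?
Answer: 266748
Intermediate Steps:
D = -6 (D = 3*(-2) = -6)
D*O = -6*(-44458) = 266748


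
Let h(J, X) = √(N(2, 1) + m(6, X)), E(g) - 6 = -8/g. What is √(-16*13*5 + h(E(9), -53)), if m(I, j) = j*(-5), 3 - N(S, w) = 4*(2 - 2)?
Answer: √(-1040 + 2*√67) ≈ 31.994*I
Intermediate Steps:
N(S, w) = 3 (N(S, w) = 3 - 4*(2 - 2) = 3 - 4*0 = 3 - 1*0 = 3 + 0 = 3)
m(I, j) = -5*j
E(g) = 6 - 8/g
h(J, X) = √(3 - 5*X)
√(-16*13*5 + h(E(9), -53)) = √(-16*13*5 + √(3 - 5*(-53))) = √(-208*5 + √(3 + 265)) = √(-1040 + √268) = √(-1040 + 2*√67)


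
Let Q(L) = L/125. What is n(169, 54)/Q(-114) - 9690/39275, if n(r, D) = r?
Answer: -166157807/895470 ≈ -185.55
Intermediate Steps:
Q(L) = L/125 (Q(L) = L*(1/125) = L/125)
n(169, 54)/Q(-114) - 9690/39275 = 169/(((1/125)*(-114))) - 9690/39275 = 169/(-114/125) - 9690*1/39275 = 169*(-125/114) - 1938/7855 = -21125/114 - 1938/7855 = -166157807/895470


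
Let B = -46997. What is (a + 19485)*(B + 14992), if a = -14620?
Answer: -155704325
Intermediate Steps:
(a + 19485)*(B + 14992) = (-14620 + 19485)*(-46997 + 14992) = 4865*(-32005) = -155704325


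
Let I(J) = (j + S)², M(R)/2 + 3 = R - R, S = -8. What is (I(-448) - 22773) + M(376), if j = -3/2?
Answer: -90755/4 ≈ -22689.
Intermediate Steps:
j = -3/2 (j = -3*½ = -3/2 ≈ -1.5000)
M(R) = -6 (M(R) = -6 + 2*(R - R) = -6 + 2*0 = -6 + 0 = -6)
I(J) = 361/4 (I(J) = (-3/2 - 8)² = (-19/2)² = 361/4)
(I(-448) - 22773) + M(376) = (361/4 - 22773) - 6 = -90731/4 - 6 = -90755/4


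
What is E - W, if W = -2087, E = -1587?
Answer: 500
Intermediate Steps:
E - W = -1587 - 1*(-2087) = -1587 + 2087 = 500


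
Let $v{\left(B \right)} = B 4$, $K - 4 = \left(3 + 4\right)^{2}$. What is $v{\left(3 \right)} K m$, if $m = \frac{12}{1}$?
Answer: $7632$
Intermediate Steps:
$m = 12$ ($m = 12 \cdot 1 = 12$)
$K = 53$ ($K = 4 + \left(3 + 4\right)^{2} = 4 + 7^{2} = 4 + 49 = 53$)
$v{\left(B \right)} = 4 B$
$v{\left(3 \right)} K m = 4 \cdot 3 \cdot 53 \cdot 12 = 12 \cdot 53 \cdot 12 = 636 \cdot 12 = 7632$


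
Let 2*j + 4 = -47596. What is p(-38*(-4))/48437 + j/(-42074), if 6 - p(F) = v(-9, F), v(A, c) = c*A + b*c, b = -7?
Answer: 627688506/1018969169 ≈ 0.61600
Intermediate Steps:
j = -23800 (j = -2 + (½)*(-47596) = -2 - 23798 = -23800)
v(A, c) = -7*c + A*c (v(A, c) = c*A - 7*c = A*c - 7*c = -7*c + A*c)
p(F) = 6 + 16*F (p(F) = 6 - F*(-7 - 9) = 6 - F*(-16) = 6 - (-16)*F = 6 + 16*F)
p(-38*(-4))/48437 + j/(-42074) = (6 + 16*(-38*(-4)))/48437 - 23800/(-42074) = (6 + 16*152)*(1/48437) - 23800*(-1/42074) = (6 + 2432)*(1/48437) + 11900/21037 = 2438*(1/48437) + 11900/21037 = 2438/48437 + 11900/21037 = 627688506/1018969169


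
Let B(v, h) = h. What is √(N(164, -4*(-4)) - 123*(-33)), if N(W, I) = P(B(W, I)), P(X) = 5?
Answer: 4*√254 ≈ 63.750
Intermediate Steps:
N(W, I) = 5
√(N(164, -4*(-4)) - 123*(-33)) = √(5 - 123*(-33)) = √(5 + 4059) = √4064 = 4*√254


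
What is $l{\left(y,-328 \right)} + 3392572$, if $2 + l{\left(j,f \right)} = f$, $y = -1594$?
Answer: $3392242$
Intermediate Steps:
$l{\left(j,f \right)} = -2 + f$
$l{\left(y,-328 \right)} + 3392572 = \left(-2 - 328\right) + 3392572 = -330 + 3392572 = 3392242$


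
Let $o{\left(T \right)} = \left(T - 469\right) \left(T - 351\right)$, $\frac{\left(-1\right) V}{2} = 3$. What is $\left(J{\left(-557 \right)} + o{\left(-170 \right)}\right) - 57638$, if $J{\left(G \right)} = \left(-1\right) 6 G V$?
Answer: $255229$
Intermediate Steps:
$V = -6$ ($V = \left(-2\right) 3 = -6$)
$J{\left(G \right)} = 36 G$ ($J{\left(G \right)} = \left(-1\right) 6 G \left(-6\right) = - 6 G \left(-6\right) = 36 G$)
$o{\left(T \right)} = \left(-469 + T\right) \left(-351 + T\right)$
$\left(J{\left(-557 \right)} + o{\left(-170 \right)}\right) - 57638 = \left(36 \left(-557\right) + \left(164619 + \left(-170\right)^{2} - -139400\right)\right) - 57638 = \left(-20052 + \left(164619 + 28900 + 139400\right)\right) - 57638 = \left(-20052 + 332919\right) - 57638 = 312867 - 57638 = 255229$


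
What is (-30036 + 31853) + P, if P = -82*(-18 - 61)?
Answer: 8295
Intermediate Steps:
P = 6478 (P = -82*(-79) = 6478)
(-30036 + 31853) + P = (-30036 + 31853) + 6478 = 1817 + 6478 = 8295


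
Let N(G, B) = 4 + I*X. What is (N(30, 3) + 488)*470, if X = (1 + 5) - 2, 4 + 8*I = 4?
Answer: 231240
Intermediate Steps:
I = 0 (I = -½ + (⅛)*4 = -½ + ½ = 0)
X = 4 (X = 6 - 2 = 4)
N(G, B) = 4 (N(G, B) = 4 + 0*4 = 4 + 0 = 4)
(N(30, 3) + 488)*470 = (4 + 488)*470 = 492*470 = 231240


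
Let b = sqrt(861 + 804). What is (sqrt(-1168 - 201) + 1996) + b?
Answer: 1996 + 3*sqrt(185) + 37*I ≈ 2036.8 + 37.0*I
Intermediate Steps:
b = 3*sqrt(185) (b = sqrt(1665) = 3*sqrt(185) ≈ 40.804)
(sqrt(-1168 - 201) + 1996) + b = (sqrt(-1168 - 201) + 1996) + 3*sqrt(185) = (sqrt(-1369) + 1996) + 3*sqrt(185) = (37*I + 1996) + 3*sqrt(185) = (1996 + 37*I) + 3*sqrt(185) = 1996 + 3*sqrt(185) + 37*I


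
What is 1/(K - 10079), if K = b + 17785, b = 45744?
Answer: 1/53450 ≈ 1.8709e-5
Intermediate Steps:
K = 63529 (K = 45744 + 17785 = 63529)
1/(K - 10079) = 1/(63529 - 10079) = 1/53450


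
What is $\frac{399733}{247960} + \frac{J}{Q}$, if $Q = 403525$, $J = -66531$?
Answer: $\frac{28961046413}{20011611800} \approx 1.4472$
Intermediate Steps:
$\frac{399733}{247960} + \frac{J}{Q} = \frac{399733}{247960} - \frac{66531}{403525} = \frac{28961046413}{20011611800}$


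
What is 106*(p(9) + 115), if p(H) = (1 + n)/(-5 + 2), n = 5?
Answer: 11978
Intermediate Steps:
p(H) = -2 (p(H) = (1 + 5)/(-5 + 2) = 6/(-3) = 6*(-⅓) = -2)
106*(p(9) + 115) = 106*(-2 + 115) = 106*113 = 11978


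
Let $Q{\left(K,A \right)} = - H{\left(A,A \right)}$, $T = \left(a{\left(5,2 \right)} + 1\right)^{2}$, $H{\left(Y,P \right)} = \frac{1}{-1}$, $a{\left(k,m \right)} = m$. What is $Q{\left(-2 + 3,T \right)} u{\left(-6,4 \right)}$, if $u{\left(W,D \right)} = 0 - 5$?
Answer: $-5$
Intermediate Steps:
$H{\left(Y,P \right)} = -1$
$T = 9$ ($T = \left(2 + 1\right)^{2} = 3^{2} = 9$)
$u{\left(W,D \right)} = -5$ ($u{\left(W,D \right)} = 0 - 5 = -5$)
$Q{\left(K,A \right)} = 1$ ($Q{\left(K,A \right)} = \left(-1\right) \left(-1\right) = 1$)
$Q{\left(-2 + 3,T \right)} u{\left(-6,4 \right)} = 1 \left(-5\right) = -5$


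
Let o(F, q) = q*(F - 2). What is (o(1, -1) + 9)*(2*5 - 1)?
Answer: 90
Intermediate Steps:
o(F, q) = q*(-2 + F)
(o(1, -1) + 9)*(2*5 - 1) = (-(-2 + 1) + 9)*(2*5 - 1) = (-1*(-1) + 9)*(10 - 1) = (1 + 9)*9 = 10*9 = 90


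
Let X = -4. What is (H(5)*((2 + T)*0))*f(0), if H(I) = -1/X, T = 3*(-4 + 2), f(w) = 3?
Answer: 0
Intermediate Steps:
T = -6 (T = 3*(-2) = -6)
H(I) = ¼ (H(I) = -1/(-4) = -1*(-¼) = ¼)
(H(5)*((2 + T)*0))*f(0) = (((2 - 6)*0)/4)*3 = ((-4*0)/4)*3 = ((¼)*0)*3 = 0*3 = 0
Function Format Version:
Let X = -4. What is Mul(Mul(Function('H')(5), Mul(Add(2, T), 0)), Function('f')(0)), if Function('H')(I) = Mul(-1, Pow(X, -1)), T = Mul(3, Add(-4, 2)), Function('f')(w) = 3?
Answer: 0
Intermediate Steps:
T = -6 (T = Mul(3, -2) = -6)
Function('H')(I) = Rational(1, 4) (Function('H')(I) = Mul(-1, Pow(-4, -1)) = Mul(-1, Rational(-1, 4)) = Rational(1, 4))
Mul(Mul(Function('H')(5), Mul(Add(2, T), 0)), Function('f')(0)) = Mul(Mul(Rational(1, 4), Mul(Add(2, -6), 0)), 3) = Mul(Mul(Rational(1, 4), Mul(-4, 0)), 3) = Mul(Mul(Rational(1, 4), 0), 3) = Mul(0, 3) = 0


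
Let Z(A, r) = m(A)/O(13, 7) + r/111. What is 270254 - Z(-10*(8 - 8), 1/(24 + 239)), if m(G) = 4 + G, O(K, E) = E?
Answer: 55226558375/204351 ≈ 2.7025e+5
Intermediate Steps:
Z(A, r) = 4/7 + A/7 + r/111 (Z(A, r) = (4 + A)/7 + r/111 = (4 + A)*(⅐) + r*(1/111) = (4/7 + A/7) + r/111 = 4/7 + A/7 + r/111)
270254 - Z(-10*(8 - 8), 1/(24 + 239)) = 270254 - (4/7 + (-10*(8 - 8))/7 + 1/(111*(24 + 239))) = 270254 - (4/7 + (-10*0)/7 + (1/111)/263) = 270254 - (4/7 + (⅐)*0 + (1/111)*(1/263)) = 270254 - (4/7 + 0 + 1/29193) = 270254 - 1*116779/204351 = 270254 - 116779/204351 = 55226558375/204351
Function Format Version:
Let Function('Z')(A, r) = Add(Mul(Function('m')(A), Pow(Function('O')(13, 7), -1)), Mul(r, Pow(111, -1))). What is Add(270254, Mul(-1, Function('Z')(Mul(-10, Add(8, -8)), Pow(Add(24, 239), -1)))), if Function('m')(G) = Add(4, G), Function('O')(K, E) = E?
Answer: Rational(55226558375, 204351) ≈ 2.7025e+5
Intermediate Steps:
Function('Z')(A, r) = Add(Rational(4, 7), Mul(Rational(1, 7), A), Mul(Rational(1, 111), r)) (Function('Z')(A, r) = Add(Mul(Add(4, A), Pow(7, -1)), Mul(r, Pow(111, -1))) = Add(Mul(Add(4, A), Rational(1, 7)), Mul(r, Rational(1, 111))) = Add(Add(Rational(4, 7), Mul(Rational(1, 7), A)), Mul(Rational(1, 111), r)) = Add(Rational(4, 7), Mul(Rational(1, 7), A), Mul(Rational(1, 111), r)))
Add(270254, Mul(-1, Function('Z')(Mul(-10, Add(8, -8)), Pow(Add(24, 239), -1)))) = Add(270254, Mul(-1, Add(Rational(4, 7), Mul(Rational(1, 7), Mul(-10, Add(8, -8))), Mul(Rational(1, 111), Pow(Add(24, 239), -1))))) = Add(270254, Mul(-1, Add(Rational(4, 7), Mul(Rational(1, 7), Mul(-10, 0)), Mul(Rational(1, 111), Pow(263, -1))))) = Add(270254, Mul(-1, Add(Rational(4, 7), Mul(Rational(1, 7), 0), Mul(Rational(1, 111), Rational(1, 263))))) = Add(270254, Mul(-1, Add(Rational(4, 7), 0, Rational(1, 29193)))) = Add(270254, Mul(-1, Rational(116779, 204351))) = Add(270254, Rational(-116779, 204351)) = Rational(55226558375, 204351)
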